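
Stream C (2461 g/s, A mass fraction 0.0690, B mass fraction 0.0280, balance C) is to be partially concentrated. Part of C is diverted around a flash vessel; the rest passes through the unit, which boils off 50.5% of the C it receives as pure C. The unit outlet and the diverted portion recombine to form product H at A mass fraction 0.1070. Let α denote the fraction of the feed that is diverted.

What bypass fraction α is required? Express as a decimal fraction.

0.221

All 2461×0.069 = 169.81 g/s of A reaches H, so H = 169.81/0.107 = 1587 g/s and vapour = 874 g/s.
The evaporator receives (1−α)·2461 of feed at 0.903 C and removes 0.505 of that C:
0.505×0.903×(1−α)×2461 = 874
(1−α) = 874/1122.3 = 0.7788;  α = 0.2212.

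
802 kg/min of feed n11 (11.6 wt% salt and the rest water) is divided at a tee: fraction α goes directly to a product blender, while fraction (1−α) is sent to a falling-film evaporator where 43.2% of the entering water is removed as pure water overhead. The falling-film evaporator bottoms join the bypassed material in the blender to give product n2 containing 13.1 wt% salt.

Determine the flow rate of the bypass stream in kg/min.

All 802×0.116 = 93.032 kg/min of salt reaches n2, so n2 = 93.032/0.131 = 710.17 kg/min and vapour = 91.832 kg/min.
The evaporator receives (1−α)·802 of feed at 0.884 water and removes 0.432 of that water:
0.432×0.884×(1−α)×802 = 91.832
(1−α) = 91.832/306.27 = 0.2998;  α = 0.7002.
Bypass flow = 0.7002×802 = 561.53 kg/min.

561.5 kg/min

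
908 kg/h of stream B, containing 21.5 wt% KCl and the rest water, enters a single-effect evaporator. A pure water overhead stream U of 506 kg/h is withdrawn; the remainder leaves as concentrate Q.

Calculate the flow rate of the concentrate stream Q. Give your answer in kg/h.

Concentrate = 908 − 506 = 402 kg/h.

402 kg/h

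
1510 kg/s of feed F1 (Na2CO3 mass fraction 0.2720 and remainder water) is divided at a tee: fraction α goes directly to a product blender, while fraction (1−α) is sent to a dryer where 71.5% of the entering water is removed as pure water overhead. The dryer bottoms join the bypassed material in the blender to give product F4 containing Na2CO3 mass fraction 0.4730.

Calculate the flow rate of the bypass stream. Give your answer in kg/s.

277.3 kg/s

All 1510×0.272 = 410.72 kg/s of Na2CO3 reaches F4, so F4 = 410.72/0.473 = 868.33 kg/s and vapour = 641.67 kg/s.
The evaporator receives (1−α)·1510 of feed at 0.728 water and removes 0.715 of that water:
0.715×0.728×(1−α)×1510 = 641.67
(1−α) = 641.67/785.99 = 0.8164;  α = 0.1836.
Bypass flow = 0.1836×1510 = 277.25 kg/s.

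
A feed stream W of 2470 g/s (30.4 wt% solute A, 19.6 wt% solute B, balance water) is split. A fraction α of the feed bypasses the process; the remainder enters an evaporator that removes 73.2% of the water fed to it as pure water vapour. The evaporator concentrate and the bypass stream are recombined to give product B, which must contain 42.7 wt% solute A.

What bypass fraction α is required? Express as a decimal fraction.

0.213

All 2470×0.304 = 750.88 g/s of solute A reaches B, so B = 750.88/0.427 = 1758.5 g/s and vapour = 711.5 g/s.
The evaporator receives (1−α)·2470 of feed at 0.500 water and removes 0.732 of that water:
0.732×0.500×(1−α)×2470 = 711.5
(1−α) = 711.5/904.02 = 0.7870;  α = 0.2130.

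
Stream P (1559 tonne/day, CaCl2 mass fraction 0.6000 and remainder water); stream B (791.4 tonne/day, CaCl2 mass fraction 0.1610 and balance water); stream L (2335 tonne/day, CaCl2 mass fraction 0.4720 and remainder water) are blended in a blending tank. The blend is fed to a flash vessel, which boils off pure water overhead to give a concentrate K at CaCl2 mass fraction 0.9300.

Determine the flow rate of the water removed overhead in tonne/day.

2358 tonne/day

CaCl2 entering = 1559×0.600 + 791.4×0.161 + 2335×0.472 = 2164.9 tonne/day.
All CaCl2 reports to K, so K = 2164.9/0.930 = 2327.9 tonne/day.
Total feed = 4685.4 tonne/day; overhead = 4685.4 − 2327.9 = 2357.5 tonne/day.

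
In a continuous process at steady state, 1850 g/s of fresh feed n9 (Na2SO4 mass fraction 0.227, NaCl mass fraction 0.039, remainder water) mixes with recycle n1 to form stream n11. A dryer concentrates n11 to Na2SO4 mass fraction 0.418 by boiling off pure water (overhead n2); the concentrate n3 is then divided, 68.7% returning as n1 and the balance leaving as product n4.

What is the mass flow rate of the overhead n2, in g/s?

Overall Na2SO4 balance (none leaves overhead): Na2SO4 in fresh feed = Na2SO4 in product, i.e. 1850×0.227 = (1−0.687)·n3·0.418.
n3 = 419.95/(0.418×0.313) = 3209.8 g/s.
Recycle n1 = 0.687×3209.8 = 2205.1 g/s.
Combined feed n11 = 1850 + 2205.1 = 4055.1 g/s.
Overhead n2 = n11 − n3 = 4055.1 − 3209.8 = 845.33 g/s.

845.3 g/s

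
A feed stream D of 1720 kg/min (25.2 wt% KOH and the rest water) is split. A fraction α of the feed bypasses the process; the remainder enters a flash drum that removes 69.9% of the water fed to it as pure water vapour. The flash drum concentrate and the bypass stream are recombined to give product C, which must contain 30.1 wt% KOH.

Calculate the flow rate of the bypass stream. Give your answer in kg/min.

All 1720×0.252 = 433.44 kg/min of KOH reaches C, so C = 433.44/0.301 = 1440 kg/min and vapour = 280 kg/min.
The evaporator receives (1−α)·1720 of feed at 0.748 water and removes 0.699 of that water:
0.699×0.748×(1−α)×1720 = 280
(1−α) = 280/899.31 = 0.3114;  α = 0.6886.
Bypass flow = 0.6886×1720 = 1184.5 kg/min.

1184 kg/min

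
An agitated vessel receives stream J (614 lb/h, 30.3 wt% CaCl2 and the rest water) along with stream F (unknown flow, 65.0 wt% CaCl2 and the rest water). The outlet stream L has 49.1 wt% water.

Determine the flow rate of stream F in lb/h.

897 lb/h

Let F be the unknown flow. Total out = 614 + F.
water balance: 427.96 + 0.350·F = 0.491·(614 + F)
(0.350 − 0.491)·F = 0.491×614 − 427.96 = -126.48
F = -126.48 / -0.141 = 897.05 lb/h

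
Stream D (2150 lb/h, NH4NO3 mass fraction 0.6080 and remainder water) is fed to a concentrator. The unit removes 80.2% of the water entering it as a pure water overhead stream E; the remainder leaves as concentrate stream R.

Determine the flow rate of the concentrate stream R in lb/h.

1474 lb/h

water entering = 2150×0.392 = 842.8 lb/h; overhead removed = 0.802×842.8 = 675.93 lb/h.
Concentrate = 2150 − 675.93 = 1474.1 lb/h.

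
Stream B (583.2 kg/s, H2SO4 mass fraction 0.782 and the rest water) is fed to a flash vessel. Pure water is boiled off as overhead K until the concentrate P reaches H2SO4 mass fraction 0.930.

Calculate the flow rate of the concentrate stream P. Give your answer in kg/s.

490.4 kg/s

H2SO4 is conserved: 583.2×0.782 = 456.06 kg/s all reports to the concentrate.
Concentrate = 456.06/(target fraction) = 490.39 kg/s.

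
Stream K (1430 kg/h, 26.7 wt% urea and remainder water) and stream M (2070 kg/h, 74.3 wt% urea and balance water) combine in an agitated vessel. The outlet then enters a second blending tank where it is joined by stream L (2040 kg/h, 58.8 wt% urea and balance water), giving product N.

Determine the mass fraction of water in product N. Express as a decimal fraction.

Overall, product flow = 5540 kg/h.
water in = 1430×0.733 + 2070×0.257 + 2040×0.412 = 2420.7 kg/h.
water fraction in N = 0.437.

0.437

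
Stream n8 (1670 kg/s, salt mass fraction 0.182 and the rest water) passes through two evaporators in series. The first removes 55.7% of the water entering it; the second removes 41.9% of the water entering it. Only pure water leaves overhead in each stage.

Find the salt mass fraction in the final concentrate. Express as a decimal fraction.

water in feed = 1670×0.818 = 1366.1 kg/s.
After stage 1: water left = (1−0.557)×1366.1 = 605.16; stream total = 909.1 kg/s.
After stage 2: water left = (1−0.419)×605.16 = 351.6; final concentrate = 655.54 kg/s.
salt fraction = 303.94/655.54 = 0.464.

0.464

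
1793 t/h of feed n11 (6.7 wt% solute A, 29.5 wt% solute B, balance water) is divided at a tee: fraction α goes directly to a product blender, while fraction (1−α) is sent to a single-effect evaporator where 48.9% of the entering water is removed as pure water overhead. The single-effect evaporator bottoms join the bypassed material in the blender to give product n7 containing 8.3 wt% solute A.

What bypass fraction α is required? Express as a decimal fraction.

All 1793×0.067 = 120.13 t/h of solute A reaches n7, so n7 = 120.13/0.083 = 1447.4 t/h and vapour = 345.64 t/h.
The evaporator receives (1−α)·1793 of feed at 0.638 water and removes 0.489 of that water:
0.489×0.638×(1−α)×1793 = 345.64
(1−α) = 345.64/559.38 = 0.6179;  α = 0.3821.

0.382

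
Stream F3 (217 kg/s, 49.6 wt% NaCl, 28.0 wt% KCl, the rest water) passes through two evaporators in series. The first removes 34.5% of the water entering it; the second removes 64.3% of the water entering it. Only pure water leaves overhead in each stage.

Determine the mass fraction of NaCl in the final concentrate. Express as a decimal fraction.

water in feed = 217×0.224 = 48.608 kg/s.
After stage 1: water left = (1−0.345)×48.608 = 31.838; stream total = 200.23 kg/s.
After stage 2: water left = (1−0.643)×31.838 = 11.366; final concentrate = 179.76 kg/s.
NaCl fraction = 107.63/179.76 = 0.599.

0.599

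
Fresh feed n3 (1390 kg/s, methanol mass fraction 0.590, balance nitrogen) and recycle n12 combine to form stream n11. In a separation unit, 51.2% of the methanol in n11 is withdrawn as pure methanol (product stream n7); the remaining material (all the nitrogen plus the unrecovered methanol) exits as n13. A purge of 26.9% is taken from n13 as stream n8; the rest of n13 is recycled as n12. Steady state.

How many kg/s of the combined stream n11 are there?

nitrogen enters only via n3 and leaves only via the purge: 1390×0.410 = 0.269×(nitrogen in n13), and the separation unit passes all nitrogen, so nitrogen in n11 = nitrogen in n13 = 2118.6 kg/s.
methanol in n11: m_A = 1390×0.590 + (1−0.269)·(1−0.512)·m_A, so m_A = 820.1/0.6433 = 1274.9 kg/s.
n11 = 1274.9 + 2118.6 = 3393.5 kg/s.

3393 kg/s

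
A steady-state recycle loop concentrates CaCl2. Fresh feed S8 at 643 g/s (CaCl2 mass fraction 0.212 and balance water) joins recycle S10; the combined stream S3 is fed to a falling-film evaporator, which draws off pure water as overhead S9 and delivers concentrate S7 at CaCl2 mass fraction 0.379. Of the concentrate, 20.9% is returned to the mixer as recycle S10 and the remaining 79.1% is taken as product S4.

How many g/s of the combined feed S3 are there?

Overall CaCl2 balance (none leaves overhead): CaCl2 in fresh feed = CaCl2 in product, i.e. 643×0.212 = (1−0.209)·S7·0.379.
S7 = 136.32/(0.379×0.791) = 454.71 g/s.
Recycle S10 = 0.209×454.71 = 95.034 g/s.
Combined feed S3 = 643 + 95.034 = 738.03 g/s.

738 g/s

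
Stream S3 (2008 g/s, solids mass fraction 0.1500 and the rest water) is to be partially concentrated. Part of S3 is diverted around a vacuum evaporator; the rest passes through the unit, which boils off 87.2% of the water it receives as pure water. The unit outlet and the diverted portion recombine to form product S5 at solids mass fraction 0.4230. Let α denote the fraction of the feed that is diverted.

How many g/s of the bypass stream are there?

All 2008×0.150 = 301.2 g/s of solids reaches S5, so S5 = 301.2/0.423 = 712.06 g/s and vapour = 1295.9 g/s.
The evaporator receives (1−α)·2008 of feed at 0.850 water and removes 0.872 of that water:
0.872×0.850×(1−α)×2008 = 1295.9
(1−α) = 1295.9/1488.3 = 0.8707;  α = 0.1293.
Bypass flow = 0.1293×2008 = 259.56 g/s.

259.6 g/s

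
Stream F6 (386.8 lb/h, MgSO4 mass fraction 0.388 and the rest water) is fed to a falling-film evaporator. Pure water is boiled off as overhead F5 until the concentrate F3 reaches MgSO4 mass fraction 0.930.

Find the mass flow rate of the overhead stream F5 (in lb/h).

225.4 lb/h

MgSO4 is conserved: 386.8×0.388 = 150.08 lb/h all reports to the concentrate.
Concentrate = 150.08/(target fraction) = 161.37 lb/h.
Overhead = 386.8 − 161.37 = 225.43 lb/h.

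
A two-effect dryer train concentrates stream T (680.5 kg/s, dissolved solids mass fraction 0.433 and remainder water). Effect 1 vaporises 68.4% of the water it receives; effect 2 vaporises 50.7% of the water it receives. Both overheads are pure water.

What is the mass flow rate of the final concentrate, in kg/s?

354.8 kg/s

water in feed = 680.5×0.567 = 385.84 kg/s.
After stage 1: water left = (1−0.684)×385.84 = 121.93; stream total = 416.58 kg/s.
After stage 2: water left = (1−0.507)×121.93 = 60.11; final concentrate = 354.77 kg/s.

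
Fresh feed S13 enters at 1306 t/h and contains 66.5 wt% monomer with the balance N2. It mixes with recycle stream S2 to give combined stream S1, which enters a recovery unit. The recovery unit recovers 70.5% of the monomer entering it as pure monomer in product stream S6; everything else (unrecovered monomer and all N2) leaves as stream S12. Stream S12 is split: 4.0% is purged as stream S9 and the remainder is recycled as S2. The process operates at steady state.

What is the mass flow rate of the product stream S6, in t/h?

monomer in S1: m_A = 1306×0.665 + (1−0.040)·(1−0.705)·m_A, so m_A = 868.49/0.7168 = 1211.6 t/h.
Product S6 = 0.705×1211.6 = 854.19 t/h.

854.2 t/h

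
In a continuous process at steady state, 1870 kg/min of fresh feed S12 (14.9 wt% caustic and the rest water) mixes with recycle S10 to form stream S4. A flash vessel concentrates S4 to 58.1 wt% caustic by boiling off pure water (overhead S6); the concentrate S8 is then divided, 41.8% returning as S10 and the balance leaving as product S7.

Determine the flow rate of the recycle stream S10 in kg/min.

Overall caustic balance (none leaves overhead): caustic in fresh feed = caustic in product, i.e. 1870×0.149 = (1−0.418)·S8·0.581.
S8 = 278.63/(0.581×0.582) = 824 kg/min.
Recycle S10 = 0.418×824 = 344.43 kg/min.

344.4 kg/min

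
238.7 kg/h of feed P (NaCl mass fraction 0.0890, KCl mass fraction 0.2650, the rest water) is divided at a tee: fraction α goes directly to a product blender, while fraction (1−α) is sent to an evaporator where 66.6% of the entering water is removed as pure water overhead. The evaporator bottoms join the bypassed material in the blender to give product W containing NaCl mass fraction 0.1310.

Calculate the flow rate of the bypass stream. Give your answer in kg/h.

All 238.7×0.089 = 21.244 kg/h of NaCl reaches W, so W = 21.244/0.131 = 162.17 kg/h and vapour = 76.53 kg/h.
The evaporator receives (1−α)·238.7 of feed at 0.646 water and removes 0.666 of that water:
0.666×0.646×(1−α)×238.7 = 76.53
(1−α) = 76.53/102.7 = 0.7452;  α = 0.2548.
Bypass flow = 0.2548×238.7 = 60.821 kg/h.

60.82 kg/h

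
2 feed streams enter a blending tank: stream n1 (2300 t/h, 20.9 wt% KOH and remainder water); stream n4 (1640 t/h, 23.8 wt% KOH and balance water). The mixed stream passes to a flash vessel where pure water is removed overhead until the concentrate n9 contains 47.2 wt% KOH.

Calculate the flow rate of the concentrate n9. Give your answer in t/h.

1845 t/h

KOH entering = 2300×0.209 + 1640×0.238 = 871.02 t/h.
All KOH reports to n9, so n9 = 871.02/0.472 = 1845.4 t/h.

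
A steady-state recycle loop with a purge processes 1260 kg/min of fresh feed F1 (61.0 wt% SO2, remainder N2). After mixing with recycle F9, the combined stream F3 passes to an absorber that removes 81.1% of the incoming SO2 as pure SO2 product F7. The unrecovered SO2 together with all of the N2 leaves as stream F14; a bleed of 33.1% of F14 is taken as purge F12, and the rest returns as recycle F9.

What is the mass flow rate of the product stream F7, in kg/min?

713.6 kg/min

SO2 in F3: m_A = 1260×0.610 + (1−0.331)·(1−0.811)·m_A, so m_A = 768.6/0.8736 = 879.85 kg/min.
Product F7 = 0.811×879.85 = 713.56 kg/min.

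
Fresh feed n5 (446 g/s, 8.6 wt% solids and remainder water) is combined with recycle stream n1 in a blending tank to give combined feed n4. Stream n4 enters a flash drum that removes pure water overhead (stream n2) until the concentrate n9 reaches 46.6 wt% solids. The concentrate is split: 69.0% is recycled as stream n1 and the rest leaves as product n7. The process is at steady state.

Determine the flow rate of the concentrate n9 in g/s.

Overall solids balance (none leaves overhead): solids in fresh feed = solids in product, i.e. 446×0.086 = (1−0.690)·n9·0.466.
n9 = 38.356/(0.466×0.310) = 265.51 g/s.

265.5 g/s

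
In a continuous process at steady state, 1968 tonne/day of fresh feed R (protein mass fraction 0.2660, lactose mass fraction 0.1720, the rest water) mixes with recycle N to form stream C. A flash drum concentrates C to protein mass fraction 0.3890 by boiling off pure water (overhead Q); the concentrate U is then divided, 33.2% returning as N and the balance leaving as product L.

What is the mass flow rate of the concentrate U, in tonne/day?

2015 tonne/day

Overall protein balance (none leaves overhead): protein in fresh feed = protein in product, i.e. 1968×0.266 = (1−0.332)·U·0.389.
U = 523.49/(0.389×0.668) = 2014.6 tonne/day.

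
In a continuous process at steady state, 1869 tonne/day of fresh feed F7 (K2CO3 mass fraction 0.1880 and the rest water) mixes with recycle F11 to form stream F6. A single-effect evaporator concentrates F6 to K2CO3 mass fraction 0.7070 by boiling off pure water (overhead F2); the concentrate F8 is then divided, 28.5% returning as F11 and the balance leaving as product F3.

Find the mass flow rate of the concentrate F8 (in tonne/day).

695.1 tonne/day

Overall K2CO3 balance (none leaves overhead): K2CO3 in fresh feed = K2CO3 in product, i.e. 1869×0.188 = (1−0.285)·F8·0.707.
F8 = 351.37/(0.707×0.715) = 695.09 tonne/day.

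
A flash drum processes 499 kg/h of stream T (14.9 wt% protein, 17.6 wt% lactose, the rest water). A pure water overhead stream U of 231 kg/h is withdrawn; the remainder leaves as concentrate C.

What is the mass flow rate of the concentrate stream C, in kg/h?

268 kg/h

Concentrate = 499 − 231 = 268 kg/h.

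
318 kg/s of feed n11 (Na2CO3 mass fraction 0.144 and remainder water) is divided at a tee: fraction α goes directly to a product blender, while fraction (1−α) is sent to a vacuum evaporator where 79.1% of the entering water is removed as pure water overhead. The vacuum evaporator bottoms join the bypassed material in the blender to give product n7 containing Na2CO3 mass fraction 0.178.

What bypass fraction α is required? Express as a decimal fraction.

0.718

All 318×0.144 = 45.792 kg/s of Na2CO3 reaches n7, so n7 = 45.792/0.178 = 257.26 kg/s and vapour = 60.742 kg/s.
The evaporator receives (1−α)·318 of feed at 0.856 water and removes 0.791 of that water:
0.791×0.856×(1−α)×318 = 60.742
(1−α) = 60.742/215.32 = 0.2821;  α = 0.7179.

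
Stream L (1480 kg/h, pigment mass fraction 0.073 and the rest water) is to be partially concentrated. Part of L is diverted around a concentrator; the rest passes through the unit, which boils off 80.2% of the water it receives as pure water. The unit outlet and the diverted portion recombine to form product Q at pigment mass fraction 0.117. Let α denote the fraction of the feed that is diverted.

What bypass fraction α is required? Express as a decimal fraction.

All 1480×0.073 = 108.04 kg/h of pigment reaches Q, so Q = 108.04/0.117 = 923.42 kg/h and vapour = 556.58 kg/h.
The evaporator receives (1−α)·1480 of feed at 0.927 water and removes 0.802 of that water:
0.802×0.927×(1−α)×1480 = 556.58
(1−α) = 556.58/1100.3 = 0.5058;  α = 0.4942.

0.494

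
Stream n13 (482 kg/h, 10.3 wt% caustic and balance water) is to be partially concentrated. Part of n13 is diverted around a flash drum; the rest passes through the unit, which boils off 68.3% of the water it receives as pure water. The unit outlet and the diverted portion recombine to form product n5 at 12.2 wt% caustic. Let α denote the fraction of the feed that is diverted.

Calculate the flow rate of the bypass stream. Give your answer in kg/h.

359.5 kg/h

All 482×0.103 = 49.646 kg/h of caustic reaches n5, so n5 = 49.646/0.122 = 406.93 kg/h and vapour = 75.066 kg/h.
The evaporator receives (1−α)·482 of feed at 0.897 water and removes 0.683 of that water:
0.683×0.897×(1−α)×482 = 75.066
(1−α) = 75.066/295.3 = 0.2542;  α = 0.7458.
Bypass flow = 0.7458×482 = 359.47 kg/h.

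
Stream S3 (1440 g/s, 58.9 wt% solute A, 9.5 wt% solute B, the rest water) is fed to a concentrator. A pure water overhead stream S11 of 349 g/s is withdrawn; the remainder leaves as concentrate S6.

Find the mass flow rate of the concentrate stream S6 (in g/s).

Concentrate = 1440 − 349 = 1091 g/s.

1091 g/s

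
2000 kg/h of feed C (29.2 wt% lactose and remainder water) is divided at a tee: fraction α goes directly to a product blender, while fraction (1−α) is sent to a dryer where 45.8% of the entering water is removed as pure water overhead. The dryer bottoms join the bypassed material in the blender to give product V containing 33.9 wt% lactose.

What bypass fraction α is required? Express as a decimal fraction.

All 2000×0.292 = 584 kg/h of lactose reaches V, so V = 584/0.339 = 1722.7 kg/h and vapour = 277.29 kg/h.
The evaporator receives (1−α)·2000 of feed at 0.708 water and removes 0.458 of that water:
0.458×0.708×(1−α)×2000 = 277.29
(1−α) = 277.29/648.53 = 0.4276;  α = 0.5724.

0.572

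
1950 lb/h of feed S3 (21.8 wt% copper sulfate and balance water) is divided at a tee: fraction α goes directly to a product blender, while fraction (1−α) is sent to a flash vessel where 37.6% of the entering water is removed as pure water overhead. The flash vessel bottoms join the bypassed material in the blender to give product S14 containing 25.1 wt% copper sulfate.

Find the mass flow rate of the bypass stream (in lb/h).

1078 lb/h

All 1950×0.218 = 425.1 lb/h of copper sulfate reaches S14, so S14 = 425.1/0.251 = 1693.6 lb/h and vapour = 256.37 lb/h.
The evaporator receives (1−α)·1950 of feed at 0.782 water and removes 0.376 of that water:
0.376×0.782×(1−α)×1950 = 256.37
(1−α) = 256.37/573.36 = 0.4471;  α = 0.5529.
Bypass flow = 0.5529×1950 = 1078.1 lb/h.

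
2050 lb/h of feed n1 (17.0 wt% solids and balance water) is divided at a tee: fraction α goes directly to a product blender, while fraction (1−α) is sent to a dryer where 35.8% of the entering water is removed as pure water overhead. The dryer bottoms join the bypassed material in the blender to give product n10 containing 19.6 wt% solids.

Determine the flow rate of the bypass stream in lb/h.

1135 lb/h

All 2050×0.170 = 348.5 lb/h of solids reaches n10, so n10 = 348.5/0.196 = 1778.1 lb/h and vapour = 271.94 lb/h.
The evaporator receives (1−α)·2050 of feed at 0.830 water and removes 0.358 of that water:
0.358×0.830×(1−α)×2050 = 271.94
(1−α) = 271.94/609.14 = 0.4464;  α = 0.5536.
Bypass flow = 0.5536×2050 = 1134.8 lb/h.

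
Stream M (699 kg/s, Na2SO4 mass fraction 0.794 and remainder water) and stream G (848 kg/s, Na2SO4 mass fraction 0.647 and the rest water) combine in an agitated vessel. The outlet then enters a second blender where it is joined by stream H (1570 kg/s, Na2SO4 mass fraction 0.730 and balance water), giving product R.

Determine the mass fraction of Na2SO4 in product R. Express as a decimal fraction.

Overall, product flow = 3117 kg/s.
Na2SO4 in = 699×0.794 + 848×0.647 + 1570×0.730 = 2249.8 kg/s.
Na2SO4 fraction in R = 0.722.

0.722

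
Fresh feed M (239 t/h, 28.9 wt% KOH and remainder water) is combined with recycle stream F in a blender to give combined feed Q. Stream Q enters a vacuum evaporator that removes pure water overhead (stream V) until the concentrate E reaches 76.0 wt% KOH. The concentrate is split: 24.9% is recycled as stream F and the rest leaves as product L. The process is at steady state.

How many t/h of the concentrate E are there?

Overall KOH balance (none leaves overhead): KOH in fresh feed = KOH in product, i.e. 239×0.289 = (1−0.249)·E·0.760.
E = 69.071/(0.760×0.751) = 121.02 t/h.

121 t/h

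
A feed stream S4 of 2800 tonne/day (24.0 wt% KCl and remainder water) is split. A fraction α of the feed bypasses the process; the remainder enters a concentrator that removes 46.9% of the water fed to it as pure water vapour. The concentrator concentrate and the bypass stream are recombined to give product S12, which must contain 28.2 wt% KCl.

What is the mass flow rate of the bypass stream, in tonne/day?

All 2800×0.240 = 672 tonne/day of KCl reaches S12, so S12 = 672/0.282 = 2383 tonne/day and vapour = 417.02 tonne/day.
The evaporator receives (1−α)·2800 of feed at 0.760 water and removes 0.469 of that water:
0.469×0.760×(1−α)×2800 = 417.02
(1−α) = 417.02/998.03 = 0.4178;  α = 0.5822.
Bypass flow = 0.5822×2800 = 1630 tonne/day.

1630 tonne/day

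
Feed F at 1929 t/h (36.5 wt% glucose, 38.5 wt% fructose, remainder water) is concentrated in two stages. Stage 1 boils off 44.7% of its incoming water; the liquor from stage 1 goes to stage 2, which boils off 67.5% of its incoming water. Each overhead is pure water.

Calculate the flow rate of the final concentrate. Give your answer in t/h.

water in feed = 1929×0.250 = 482.25 t/h.
After stage 1: water left = (1−0.447)×482.25 = 266.68; stream total = 1713.4 t/h.
After stage 2: water left = (1−0.675)×266.68 = 86.672; final concentrate = 1533.4 t/h.

1533 t/h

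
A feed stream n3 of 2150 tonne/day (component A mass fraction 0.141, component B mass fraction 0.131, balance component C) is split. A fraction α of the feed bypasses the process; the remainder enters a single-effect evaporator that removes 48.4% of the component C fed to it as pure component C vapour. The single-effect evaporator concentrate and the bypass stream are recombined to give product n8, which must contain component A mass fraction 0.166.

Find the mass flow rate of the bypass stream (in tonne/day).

1231 tonne/day

All 2150×0.141 = 303.15 tonne/day of component A reaches n8, so n8 = 303.15/0.166 = 1826.2 tonne/day and vapour = 323.8 tonne/day.
The evaporator receives (1−α)·2150 of feed at 0.728 component C and removes 0.484 of that component C:
0.484×0.728×(1−α)×2150 = 323.8
(1−α) = 323.8/757.56 = 0.4274;  α = 0.5726.
Bypass flow = 0.5726×2150 = 1231 tonne/day.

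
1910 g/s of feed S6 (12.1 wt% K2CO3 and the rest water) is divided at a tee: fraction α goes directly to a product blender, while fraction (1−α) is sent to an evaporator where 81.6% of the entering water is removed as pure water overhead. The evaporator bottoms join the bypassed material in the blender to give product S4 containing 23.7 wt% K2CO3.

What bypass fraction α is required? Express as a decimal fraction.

All 1910×0.121 = 231.11 g/s of K2CO3 reaches S4, so S4 = 231.11/0.237 = 975.15 g/s and vapour = 934.85 g/s.
The evaporator receives (1−α)·1910 of feed at 0.879 water and removes 0.816 of that water:
0.816×0.879×(1−α)×1910 = 934.85
(1−α) = 934.85/1370 = 0.6824;  α = 0.3176.

0.318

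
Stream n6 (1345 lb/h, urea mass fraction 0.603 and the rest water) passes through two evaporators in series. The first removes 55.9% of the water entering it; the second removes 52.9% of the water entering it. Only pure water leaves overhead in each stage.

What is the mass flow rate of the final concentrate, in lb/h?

921.9 lb/h

water in feed = 1345×0.397 = 533.97 lb/h.
After stage 1: water left = (1−0.559)×533.97 = 235.48; stream total = 1046.5 lb/h.
After stage 2: water left = (1−0.529)×235.48 = 110.91; final concentrate = 921.95 lb/h.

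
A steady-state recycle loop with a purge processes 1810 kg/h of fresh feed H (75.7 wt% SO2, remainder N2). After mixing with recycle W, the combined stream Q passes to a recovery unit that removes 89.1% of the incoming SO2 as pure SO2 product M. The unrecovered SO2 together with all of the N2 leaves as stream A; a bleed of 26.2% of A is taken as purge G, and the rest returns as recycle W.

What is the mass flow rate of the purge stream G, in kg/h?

482.4 kg/h

N2 enters only via H and leaves only via the purge: 1810×0.243 = 0.262×(N2 in A), and the recovery unit passes all N2, so N2 in Q = N2 in A = 1678.7 kg/h.
SO2 in Q: m_A = 1810×0.757 + (1−0.262)·(1−0.891)·m_A, so m_A = 1370.2/0.9196 = 1490 kg/h.
A = (1−0.891)×1490 + 1678.7 = 1841.2 kg/h.
Purge G = 0.262×1841.2 = 482.38 kg/h.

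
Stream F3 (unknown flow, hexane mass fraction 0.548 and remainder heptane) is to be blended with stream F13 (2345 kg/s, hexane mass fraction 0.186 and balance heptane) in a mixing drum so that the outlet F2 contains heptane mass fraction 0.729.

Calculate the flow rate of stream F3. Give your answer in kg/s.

719.6 kg/s

Let F3 be the unknown flow. Total out = 2345 + F3.
heptane balance: 1908.8 + 0.452·F3 = 0.729·(2345 + F3)
(0.452 − 0.729)·F3 = 0.729×2345 − 1908.8 = -199.33
F3 = -199.33 / -0.277 = 719.58 kg/s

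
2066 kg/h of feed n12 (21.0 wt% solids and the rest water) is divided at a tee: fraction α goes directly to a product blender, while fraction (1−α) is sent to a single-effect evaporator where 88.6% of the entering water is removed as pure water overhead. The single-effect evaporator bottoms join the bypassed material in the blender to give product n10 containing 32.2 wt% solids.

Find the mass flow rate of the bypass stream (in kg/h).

1039 kg/h

All 2066×0.210 = 433.86 kg/h of solids reaches n10, so n10 = 433.86/0.322 = 1347.4 kg/h and vapour = 718.61 kg/h.
The evaporator receives (1−α)·2066 of feed at 0.790 water and removes 0.886 of that water:
0.886×0.790×(1−α)×2066 = 718.61
(1−α) = 718.61/1446.1 = 0.4969;  α = 0.5031.
Bypass flow = 0.5031×2066 = 1039.3 kg/h.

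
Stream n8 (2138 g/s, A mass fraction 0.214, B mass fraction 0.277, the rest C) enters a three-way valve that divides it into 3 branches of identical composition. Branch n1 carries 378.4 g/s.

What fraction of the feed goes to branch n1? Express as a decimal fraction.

Fraction to n1 = 378.4/2138 = 0.1770.

0.177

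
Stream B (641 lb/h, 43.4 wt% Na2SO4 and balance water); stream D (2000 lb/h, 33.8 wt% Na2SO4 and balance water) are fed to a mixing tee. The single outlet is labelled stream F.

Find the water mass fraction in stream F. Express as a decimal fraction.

0.639

Total flow out = 641 + 2000 = 2641 lb/h.
water in = 641×0.566 + 2000×0.662 = 1686.8 lb/h.
water mass fraction in F = 1686.8/2641 = 0.639.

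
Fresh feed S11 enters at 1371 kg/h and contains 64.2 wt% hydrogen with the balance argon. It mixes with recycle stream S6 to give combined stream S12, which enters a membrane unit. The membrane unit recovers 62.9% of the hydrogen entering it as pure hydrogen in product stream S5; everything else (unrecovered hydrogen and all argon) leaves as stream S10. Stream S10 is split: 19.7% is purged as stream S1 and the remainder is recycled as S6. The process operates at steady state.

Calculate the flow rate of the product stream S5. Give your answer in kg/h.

788.6 kg/h

hydrogen in S12: m_A = 1371×0.642 + (1−0.197)·(1−0.629)·m_A, so m_A = 880.18/0.7021 = 1253.7 kg/h.
Product S5 = 0.629×1253.7 = 788.56 kg/h.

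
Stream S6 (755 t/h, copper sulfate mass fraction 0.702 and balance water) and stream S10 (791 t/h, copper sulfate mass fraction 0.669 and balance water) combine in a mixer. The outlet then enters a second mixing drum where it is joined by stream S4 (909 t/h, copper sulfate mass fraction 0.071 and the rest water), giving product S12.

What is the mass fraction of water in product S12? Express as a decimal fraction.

0.542

Overall, product flow = 2455 t/h.
water in = 755×0.298 + 791×0.331 + 909×0.929 = 1331.3 t/h.
water fraction in S12 = 0.542.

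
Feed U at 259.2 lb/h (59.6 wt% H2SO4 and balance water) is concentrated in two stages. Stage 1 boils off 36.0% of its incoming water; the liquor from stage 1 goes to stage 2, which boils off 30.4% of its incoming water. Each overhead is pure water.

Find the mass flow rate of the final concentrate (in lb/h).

201.1 lb/h

water in feed = 259.2×0.404 = 104.72 lb/h.
After stage 1: water left = (1−0.360)×104.72 = 67.019; stream total = 221.5 lb/h.
After stage 2: water left = (1−0.304)×67.019 = 46.645; final concentrate = 201.13 lb/h.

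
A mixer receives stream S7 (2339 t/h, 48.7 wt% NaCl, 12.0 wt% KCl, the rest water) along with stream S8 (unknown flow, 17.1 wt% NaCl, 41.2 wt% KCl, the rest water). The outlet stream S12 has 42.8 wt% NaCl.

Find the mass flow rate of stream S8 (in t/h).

Let S8 be the unknown flow. Total out = 2339 + S8.
NaCl balance: 1139.1 + 0.171·S8 = 0.428·(2339 + S8)
(0.171 − 0.428)·S8 = 0.428×2339 − 1139.1 = -138
S8 = -138 / -0.257 = 536.97 t/h

537 t/h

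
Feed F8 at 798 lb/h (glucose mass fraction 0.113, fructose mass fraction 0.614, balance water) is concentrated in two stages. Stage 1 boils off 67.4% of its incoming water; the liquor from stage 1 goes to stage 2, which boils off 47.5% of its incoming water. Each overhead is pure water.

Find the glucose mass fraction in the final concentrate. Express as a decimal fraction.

water in feed = 798×0.273 = 217.85 lb/h.
After stage 1: water left = (1−0.674)×217.85 = 71.02; stream total = 651.17 lb/h.
After stage 2: water left = (1−0.475)×71.02 = 37.286; final concentrate = 617.43 lb/h.
glucose fraction = 90.174/617.43 = 0.146.

0.146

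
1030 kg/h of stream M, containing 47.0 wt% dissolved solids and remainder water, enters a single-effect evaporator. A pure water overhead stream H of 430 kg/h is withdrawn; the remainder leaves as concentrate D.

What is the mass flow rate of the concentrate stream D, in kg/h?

600 kg/h

Concentrate = 1030 − 430 = 600 kg/h.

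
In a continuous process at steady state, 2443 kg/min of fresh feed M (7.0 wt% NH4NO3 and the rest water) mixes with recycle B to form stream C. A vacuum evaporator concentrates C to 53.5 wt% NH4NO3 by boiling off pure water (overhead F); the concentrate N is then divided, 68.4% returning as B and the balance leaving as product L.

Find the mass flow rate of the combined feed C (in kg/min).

3135 kg/min

Overall NH4NO3 balance (none leaves overhead): NH4NO3 in fresh feed = NH4NO3 in product, i.e. 2443×0.070 = (1−0.684)·N·0.535.
N = 171.01/(0.535×0.316) = 1011.5 kg/min.
Recycle B = 0.684×1011.5 = 691.89 kg/min.
Combined feed C = 2443 + 691.89 = 3134.9 kg/min.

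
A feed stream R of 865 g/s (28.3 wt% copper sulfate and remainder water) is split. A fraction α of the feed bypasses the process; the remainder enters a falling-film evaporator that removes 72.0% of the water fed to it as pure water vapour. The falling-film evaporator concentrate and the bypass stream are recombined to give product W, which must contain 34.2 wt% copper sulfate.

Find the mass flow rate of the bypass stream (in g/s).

575.9 g/s

All 865×0.283 = 244.79 g/s of copper sulfate reaches W, so W = 244.79/0.342 = 715.77 g/s and vapour = 149.23 g/s.
The evaporator receives (1−α)·865 of feed at 0.717 water and removes 0.720 of that water:
0.720×0.717×(1−α)×865 = 149.23
(1−α) = 149.23/446.55 = 0.3342;  α = 0.6658.
Bypass flow = 0.6658×865 = 575.94 g/s.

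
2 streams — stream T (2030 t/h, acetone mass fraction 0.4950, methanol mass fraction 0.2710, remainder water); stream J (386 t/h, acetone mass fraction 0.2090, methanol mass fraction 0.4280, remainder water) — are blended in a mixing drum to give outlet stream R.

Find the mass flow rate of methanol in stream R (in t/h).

715.3 t/h

methanol out = methanol in = 2030×0.271 + 386×0.428 = 715.34 t/h.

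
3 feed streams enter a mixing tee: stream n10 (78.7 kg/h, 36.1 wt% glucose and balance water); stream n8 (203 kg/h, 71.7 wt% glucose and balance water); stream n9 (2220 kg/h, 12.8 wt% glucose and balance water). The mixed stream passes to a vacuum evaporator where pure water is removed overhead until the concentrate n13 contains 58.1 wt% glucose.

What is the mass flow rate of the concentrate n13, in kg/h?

788.5 kg/h

glucose entering = 78.7×0.361 + 203×0.717 + 2220×0.128 = 458.12 kg/h.
All glucose reports to n13, so n13 = 458.12/0.581 = 788.51 kg/h.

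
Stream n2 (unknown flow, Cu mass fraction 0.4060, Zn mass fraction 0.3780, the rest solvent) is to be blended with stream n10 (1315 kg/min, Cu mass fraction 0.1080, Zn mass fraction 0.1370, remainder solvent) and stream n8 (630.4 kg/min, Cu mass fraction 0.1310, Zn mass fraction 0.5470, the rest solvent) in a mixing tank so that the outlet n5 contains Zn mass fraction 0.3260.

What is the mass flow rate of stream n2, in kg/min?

Let n2 be the unknown flow. Total out = 1945.4 + n2.
Zn balance: 524.98 + 0.378·n2 = 0.326·(1945.4 + n2)
(0.378 − 0.326)·n2 = 0.326×1945.4 − 524.98 = 109.22
n2 = 109.22 / 0.052 = 2100.3 kg/min

2100 kg/min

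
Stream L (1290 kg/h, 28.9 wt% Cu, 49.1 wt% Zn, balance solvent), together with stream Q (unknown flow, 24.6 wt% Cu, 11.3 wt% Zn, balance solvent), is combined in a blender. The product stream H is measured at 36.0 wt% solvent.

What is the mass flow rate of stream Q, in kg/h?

642.7 kg/h

Let Q be the unknown flow. Total out = 1290 + Q.
solvent balance: 283.8 + 0.641·Q = 0.360·(1290 + Q)
(0.641 − 0.360)·Q = 0.360×1290 − 283.8 = 180.6
Q = 180.6 / 0.281 = 642.7 kg/h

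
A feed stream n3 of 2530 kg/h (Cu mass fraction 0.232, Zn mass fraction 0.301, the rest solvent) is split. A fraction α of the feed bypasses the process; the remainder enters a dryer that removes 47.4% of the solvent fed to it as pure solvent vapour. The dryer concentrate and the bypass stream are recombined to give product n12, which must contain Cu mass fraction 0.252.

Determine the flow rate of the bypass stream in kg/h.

1623 kg/h

All 2530×0.232 = 586.96 kg/h of Cu reaches n12, so n12 = 586.96/0.252 = 2329.2 kg/h and vapour = 200.79 kg/h.
The evaporator receives (1−α)·2530 of feed at 0.467 solvent and removes 0.474 of that solvent:
0.474×0.467×(1−α)×2530 = 200.79
(1−α) = 200.79/560.04 = 0.3585;  α = 0.6415.
Bypass flow = 0.6415×2530 = 1622.9 kg/h.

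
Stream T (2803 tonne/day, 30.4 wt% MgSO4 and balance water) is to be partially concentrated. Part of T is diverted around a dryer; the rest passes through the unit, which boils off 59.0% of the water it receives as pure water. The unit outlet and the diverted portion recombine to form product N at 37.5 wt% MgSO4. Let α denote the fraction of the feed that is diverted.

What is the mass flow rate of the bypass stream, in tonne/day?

All 2803×0.304 = 852.11 tonne/day of MgSO4 reaches N, so N = 852.11/0.375 = 2272.3 tonne/day and vapour = 530.7 tonne/day.
The evaporator receives (1−α)·2803 of feed at 0.696 water and removes 0.590 of that water:
0.590×0.696×(1−α)×2803 = 530.7
(1−α) = 530.7/1151 = 0.4611;  α = 0.5389.
Bypass flow = 0.5389×2803 = 1510.6 tonne/day.

1511 tonne/day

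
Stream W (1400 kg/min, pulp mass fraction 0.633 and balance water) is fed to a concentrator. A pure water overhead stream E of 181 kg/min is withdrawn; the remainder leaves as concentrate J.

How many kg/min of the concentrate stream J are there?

Concentrate = 1400 − 181 = 1219 kg/min.

1219 kg/min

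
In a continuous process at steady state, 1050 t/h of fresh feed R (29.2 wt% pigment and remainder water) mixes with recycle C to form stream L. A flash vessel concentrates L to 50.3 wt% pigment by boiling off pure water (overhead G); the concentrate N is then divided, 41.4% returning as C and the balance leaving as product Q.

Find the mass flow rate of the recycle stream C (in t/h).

Overall pigment balance (none leaves overhead): pigment in fresh feed = pigment in product, i.e. 1050×0.292 = (1−0.414)·N·0.503.
N = 306.6/(0.503×0.586) = 1040.2 t/h.
Recycle C = 0.414×1040.2 = 430.63 t/h.

430.6 t/h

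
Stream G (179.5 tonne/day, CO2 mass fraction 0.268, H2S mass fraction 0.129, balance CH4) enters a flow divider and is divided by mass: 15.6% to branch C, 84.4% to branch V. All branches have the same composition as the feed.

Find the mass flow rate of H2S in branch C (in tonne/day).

3.612 tonne/day

Branch C total = 0.156×179.5 = 28.002 tonne/day.
H2S in C = 0.129×28.002 = 3.6123 tonne/day.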